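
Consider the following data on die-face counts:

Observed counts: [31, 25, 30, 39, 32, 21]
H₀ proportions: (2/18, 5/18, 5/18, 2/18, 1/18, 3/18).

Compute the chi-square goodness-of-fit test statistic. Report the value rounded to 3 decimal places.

n = 178; E_i = n·p_i = [19.78, 49.44, 49.44, 19.78, 9.89, 29.67]
χ² = (31−19.78)²/19.78 + (25−49.44)²/49.44 + (30−49.44)²/49.44 + (39−19.78)²/19.78 + (32−9.89)²/9.89 + (21−29.67)²/29.67 = 96.7528
df = 5

test statistic = 96.753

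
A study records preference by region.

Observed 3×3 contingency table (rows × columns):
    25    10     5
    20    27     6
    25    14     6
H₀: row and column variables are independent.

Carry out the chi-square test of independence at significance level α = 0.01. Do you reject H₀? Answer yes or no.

reject H₀: no

Row totals [40, 53, 45], col totals [70, 51, 17], n=138
χ² = (25−20.29)²/20.29 + (10−14.78)²/14.78 + (5−4.93)²/4.93 + (20−26.88)²/26.88 + (27−19.59)²/19.59 + (6−6.53)²/6.53 + (25−22.83)²/22.83 + (14−16.63)²/16.63 + (6−5.54)²/5.54 = 7.9137
df = 4
p-value (upper-tail) = 0.09479
At α=0.01: p ≥ α → fail to reject H₀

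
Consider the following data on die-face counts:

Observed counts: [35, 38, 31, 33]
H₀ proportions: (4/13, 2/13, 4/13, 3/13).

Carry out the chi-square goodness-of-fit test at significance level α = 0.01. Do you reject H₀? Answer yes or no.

n = 137; E_i = n·p_i = [42.15, 21.08, 42.15, 31.62]
χ² = (35−42.15)²/42.15 + (38−21.08)²/21.08 + (31−42.15)²/42.15 + (33−31.62)²/31.62 = 17.8139
df = 3
p-value (upper-tail) = 0.00048
At α=0.01: p < α → reject H₀

reject H₀: yes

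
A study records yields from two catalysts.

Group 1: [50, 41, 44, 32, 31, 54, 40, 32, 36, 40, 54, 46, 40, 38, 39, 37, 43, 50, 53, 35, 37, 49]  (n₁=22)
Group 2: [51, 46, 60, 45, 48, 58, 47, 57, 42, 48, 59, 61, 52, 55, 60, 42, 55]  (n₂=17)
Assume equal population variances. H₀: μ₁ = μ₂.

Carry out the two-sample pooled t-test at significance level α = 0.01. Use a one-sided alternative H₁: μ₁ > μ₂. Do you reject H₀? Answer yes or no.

x̄₁=41.864, s₁=7.239, n₁=22
x̄₂=52.118, s₂=6.518, n₂=17
s_p² = [21·7.239² + 16·6.518²]/37 = 48.1177
SE = √(s_p²·(1/22+1/17)) = 2.2400
t = (41.864−52.118)/2.2400 = -4.5777
df = 37
p-value (one-sided, H₁ greater) = 0.99997
At α=0.01: p ≥ α → fail to reject H₀

reject H₀: no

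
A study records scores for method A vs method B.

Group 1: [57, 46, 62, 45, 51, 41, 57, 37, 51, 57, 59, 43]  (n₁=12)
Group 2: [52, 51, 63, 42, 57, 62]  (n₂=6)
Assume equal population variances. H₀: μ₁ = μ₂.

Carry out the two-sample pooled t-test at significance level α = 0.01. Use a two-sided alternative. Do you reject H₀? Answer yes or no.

reject H₀: no

x̄₁=50.500, s₁=8.040, n₁=12
x̄₂=54.500, s₂=7.868, n₂=6
s_p² = [11·8.040² + 5·7.868²]/16 = 63.7812
SE = √(s_p²·(1/12+1/6)) = 3.9932
t = (50.500−54.500)/3.9932 = -1.0017
df = 16
p-value (two-sided) = 0.33139
At α=0.01: p ≥ α → fail to reject H₀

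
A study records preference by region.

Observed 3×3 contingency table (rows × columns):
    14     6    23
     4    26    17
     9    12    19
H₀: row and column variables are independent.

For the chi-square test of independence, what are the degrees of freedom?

df = (r−1)(c−1) = (3−1)·(3−1) = 4

degrees of freedom = 4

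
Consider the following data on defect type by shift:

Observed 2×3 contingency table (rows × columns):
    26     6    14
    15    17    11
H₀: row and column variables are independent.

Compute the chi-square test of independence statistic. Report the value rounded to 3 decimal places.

test statistic = 8.481

Row totals [46, 43], col totals [41, 23, 25], n=89
χ² = (26−21.19)²/21.19 + (6−11.89)²/11.89 + (14−12.92)²/12.92 + (15−19.81)²/19.81 + (17−11.11)²/11.11 + (11−12.08)²/12.08 = 8.4806
df = 2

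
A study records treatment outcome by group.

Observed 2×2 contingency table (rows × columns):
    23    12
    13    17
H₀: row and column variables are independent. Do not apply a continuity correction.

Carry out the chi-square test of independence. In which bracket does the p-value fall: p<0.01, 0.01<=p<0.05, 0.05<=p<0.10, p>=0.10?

Row totals [35, 30], col totals [36, 29], n=65
χ² = (23−19.38)²/19.38 + (12−15.62)²/15.62 + (13−16.62)²/16.62 + (17−13.38)²/13.38 = 3.2746
df = 1
p-value (upper-tail) = 0.07036
→ bracket: 0.05<=p<0.10

p-value bracket: 0.05<=p<0.10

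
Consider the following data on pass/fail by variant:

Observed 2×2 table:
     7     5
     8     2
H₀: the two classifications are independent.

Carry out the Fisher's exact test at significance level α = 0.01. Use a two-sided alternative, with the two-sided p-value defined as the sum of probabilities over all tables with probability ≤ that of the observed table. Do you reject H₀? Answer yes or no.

Margins: r₁=12, r₂=10, c₁=15, c₂=7, n=22
p_obs = C(12,7)·C(10,8)/C(22,15); sum pmf over tables with pmf ≤ p_obs
p-value (two-sided) = 0.38080
At α=0.01: p ≥ α → fail to reject H₀

reject H₀: no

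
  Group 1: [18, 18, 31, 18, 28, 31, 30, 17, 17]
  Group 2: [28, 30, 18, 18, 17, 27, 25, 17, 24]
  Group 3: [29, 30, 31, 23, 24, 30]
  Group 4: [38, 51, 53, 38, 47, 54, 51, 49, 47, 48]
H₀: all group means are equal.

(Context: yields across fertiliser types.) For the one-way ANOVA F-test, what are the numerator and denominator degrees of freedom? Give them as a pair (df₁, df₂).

degrees of freedom = [3, 30]

k = 4 groups, N = 34 total
df = (k−1, N−k) = (4−1, 34−4) = (3, 30)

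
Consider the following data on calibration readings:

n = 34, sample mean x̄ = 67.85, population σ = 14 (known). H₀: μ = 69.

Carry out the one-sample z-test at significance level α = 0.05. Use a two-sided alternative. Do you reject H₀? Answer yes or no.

reject H₀: no

SE = σ/√n = 14/√34 = 2.4010
z = (x̄−μ₀)/SE = (67.85−69)/2.4010 = -0.4790
p-value (two-sided) = 0.63196
At α=0.05: p ≥ α → fail to reject H₀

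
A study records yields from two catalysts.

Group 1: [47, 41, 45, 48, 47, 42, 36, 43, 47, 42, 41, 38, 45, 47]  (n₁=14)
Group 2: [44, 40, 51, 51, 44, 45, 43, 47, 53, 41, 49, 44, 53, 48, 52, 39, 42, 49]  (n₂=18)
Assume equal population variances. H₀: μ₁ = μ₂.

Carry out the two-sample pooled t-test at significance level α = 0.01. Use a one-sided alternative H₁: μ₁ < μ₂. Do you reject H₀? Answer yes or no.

x̄₁=43.500, s₁=3.695, n₁=14
x̄₂=46.389, s₂=4.552, n₂=18
s_p² = [13·3.695² + 17·4.552²]/30 = 17.6593
SE = √(s_p²·(1/14+1/18)) = 1.4975
t = (43.500−46.389)/1.4975 = -1.9292
df = 30
p-value (one-sided, H₁ less) = 0.03161
At α=0.01: p ≥ α → fail to reject H₀

reject H₀: no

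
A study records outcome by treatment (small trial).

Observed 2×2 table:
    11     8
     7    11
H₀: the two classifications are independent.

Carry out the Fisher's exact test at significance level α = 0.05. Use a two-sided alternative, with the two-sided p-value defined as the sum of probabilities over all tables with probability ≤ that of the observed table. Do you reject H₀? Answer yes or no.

Margins: r₁=19, r₂=18, c₁=18, c₂=19, n=37
p_obs = C(19,11)·C(18,7)/C(37,18); sum pmf over tables with pmf ≤ p_obs
p-value (two-sided) = 0.32998
At α=0.05: p ≥ α → fail to reject H₀

reject H₀: no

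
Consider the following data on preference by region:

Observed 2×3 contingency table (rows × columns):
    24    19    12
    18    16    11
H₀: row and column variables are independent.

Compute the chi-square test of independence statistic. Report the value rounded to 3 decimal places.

Row totals [55, 45], col totals [42, 35, 23], n=100
χ² = (24−23.10)²/23.10 + (19−19.25)²/19.25 + (12−12.65)²/12.65 + (18−18.90)²/18.90 + (16−15.75)²/15.75 + (11−10.35)²/10.35 = 0.1594
df = 2

test statistic = 0.159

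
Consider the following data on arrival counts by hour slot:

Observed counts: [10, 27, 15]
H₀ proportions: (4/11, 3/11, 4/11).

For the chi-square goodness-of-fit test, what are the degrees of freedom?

degrees of freedom = 2

df = k − 1 = 3 − 1 = 2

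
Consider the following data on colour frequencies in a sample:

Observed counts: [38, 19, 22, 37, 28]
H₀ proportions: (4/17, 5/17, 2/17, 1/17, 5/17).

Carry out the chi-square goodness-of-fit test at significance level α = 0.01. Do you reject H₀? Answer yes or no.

n = 144; E_i = n·p_i = [33.88, 42.35, 16.94, 8.47, 42.35]
χ² = (38−33.88)²/33.88 + (19−42.35)²/42.35 + (22−16.94)²/16.94 + (37−8.47)²/8.47 + (28−42.35)²/42.35 = 115.8403
df = 4
p-value (upper-tail) = 0.00000
At α=0.01: p < α → reject H₀

reject H₀: yes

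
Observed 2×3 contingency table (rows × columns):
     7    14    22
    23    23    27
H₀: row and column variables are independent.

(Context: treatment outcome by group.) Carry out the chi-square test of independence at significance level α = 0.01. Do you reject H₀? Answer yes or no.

Row totals [43, 73], col totals [30, 37, 49], n=116
χ² = (7−11.12)²/11.12 + (14−13.72)²/13.72 + (22−18.16)²/18.16 + (23−18.88)²/18.88 + (23−23.28)²/23.28 + (27−30.84)²/30.84 = 3.7231
df = 2
p-value (upper-tail) = 0.15543
At α=0.01: p ≥ α → fail to reject H₀

reject H₀: no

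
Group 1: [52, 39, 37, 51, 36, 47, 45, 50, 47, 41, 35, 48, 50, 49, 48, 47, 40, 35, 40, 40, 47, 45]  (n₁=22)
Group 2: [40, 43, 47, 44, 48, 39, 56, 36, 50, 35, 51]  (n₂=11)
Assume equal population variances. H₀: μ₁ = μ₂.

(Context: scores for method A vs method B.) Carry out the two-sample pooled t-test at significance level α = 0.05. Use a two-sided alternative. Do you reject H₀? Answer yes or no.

reject H₀: no

x̄₁=44.045, s₁=5.507, n₁=22
x̄₂=44.455, s₂=6.624, n₂=11
s_p² = [21·5.507² + 10·6.624²]/31 = 34.6994
SE = √(s_p²·(1/22+1/11)) = 2.1753
t = (44.045−44.455)/2.1753 = -0.1881
df = 31
p-value (two-sided) = 0.85205
At α=0.05: p ≥ α → fail to reject H₀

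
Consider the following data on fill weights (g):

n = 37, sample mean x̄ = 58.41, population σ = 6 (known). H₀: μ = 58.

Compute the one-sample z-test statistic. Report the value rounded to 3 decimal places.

SE = σ/√n = 6/√37 = 0.9864
z = (x̄−μ₀)/SE = (58.41−58)/0.9864 = 0.4157

test statistic = 0.416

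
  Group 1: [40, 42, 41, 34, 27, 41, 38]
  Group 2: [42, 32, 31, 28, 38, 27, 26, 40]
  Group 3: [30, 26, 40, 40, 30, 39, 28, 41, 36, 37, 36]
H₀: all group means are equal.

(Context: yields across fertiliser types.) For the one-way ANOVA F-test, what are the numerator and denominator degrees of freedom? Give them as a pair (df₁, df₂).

degrees of freedom = [2, 23]

k = 3 groups, N = 26 total
df = (k−1, N−k) = (3−1, 26−3) = (2, 23)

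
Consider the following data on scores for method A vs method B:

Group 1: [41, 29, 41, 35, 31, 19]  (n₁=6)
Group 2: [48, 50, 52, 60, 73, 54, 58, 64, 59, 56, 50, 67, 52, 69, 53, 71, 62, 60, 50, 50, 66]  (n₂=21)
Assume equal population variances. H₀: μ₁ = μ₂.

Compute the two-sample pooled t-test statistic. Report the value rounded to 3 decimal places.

test statistic = -7.052

x̄₁=32.667, s₁=8.335, n₁=6
x̄₂=58.286, s₂=7.721, n₂=21
s_p² = [5·8.335² + 20·7.721²]/25 = 61.5848
SE = √(s_p²·(1/6+1/21)) = 3.6327
t = (32.667−58.286)/3.6327 = -7.0523
df = 25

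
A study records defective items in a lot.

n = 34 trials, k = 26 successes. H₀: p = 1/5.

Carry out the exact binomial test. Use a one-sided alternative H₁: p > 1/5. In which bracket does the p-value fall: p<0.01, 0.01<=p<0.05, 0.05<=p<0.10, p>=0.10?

p-value bracket: p<0.01

Exact binomial: n=34, k=26, p₀=1/5=0.2000
P(X≥26) from Σ C(n,i)·p₀^i·(1−p₀)^(n−i)
p-value (one-sided, H₁ greater) = 0.00000
→ bracket: p<0.01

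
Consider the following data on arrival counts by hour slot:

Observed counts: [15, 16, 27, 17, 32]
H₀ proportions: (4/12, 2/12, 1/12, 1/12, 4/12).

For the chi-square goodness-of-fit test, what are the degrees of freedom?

df = k − 1 = 5 − 1 = 4

degrees of freedom = 4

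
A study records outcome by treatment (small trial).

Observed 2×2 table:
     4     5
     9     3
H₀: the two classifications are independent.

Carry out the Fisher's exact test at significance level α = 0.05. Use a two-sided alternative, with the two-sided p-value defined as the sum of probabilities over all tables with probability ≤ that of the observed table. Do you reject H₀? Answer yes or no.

Margins: r₁=9, r₂=12, c₁=13, c₂=8, n=21
p_obs = C(9,4)·C(12,9)/C(21,13); sum pmf over tables with pmf ≤ p_obs
p-value (two-sided) = 0.20310
At α=0.05: p ≥ α → fail to reject H₀

reject H₀: no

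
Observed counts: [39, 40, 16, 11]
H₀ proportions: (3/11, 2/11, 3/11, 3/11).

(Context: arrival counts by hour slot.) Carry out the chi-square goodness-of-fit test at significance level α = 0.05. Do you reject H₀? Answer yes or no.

reject H₀: yes

n = 106; E_i = n·p_i = [28.91, 19.27, 28.91, 28.91]
χ² = (39−28.91)²/28.91 + (40−19.27)²/19.27 + (16−28.91)²/28.91 + (11−28.91)²/28.91 = 42.6730
df = 3
p-value (upper-tail) = 0.00000
At α=0.05: p < α → reject H₀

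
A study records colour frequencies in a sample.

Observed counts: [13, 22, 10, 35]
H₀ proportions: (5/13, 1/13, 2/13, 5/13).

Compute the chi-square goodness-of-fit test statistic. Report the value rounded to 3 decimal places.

n = 80; E_i = n·p_i = [30.77, 6.15, 12.31, 30.77]
χ² = (13−30.77)²/30.77 + (22−6.15)²/6.15 + (10−12.31)²/12.31 + (35−30.77)²/30.77 = 52.0800
df = 3

test statistic = 52.080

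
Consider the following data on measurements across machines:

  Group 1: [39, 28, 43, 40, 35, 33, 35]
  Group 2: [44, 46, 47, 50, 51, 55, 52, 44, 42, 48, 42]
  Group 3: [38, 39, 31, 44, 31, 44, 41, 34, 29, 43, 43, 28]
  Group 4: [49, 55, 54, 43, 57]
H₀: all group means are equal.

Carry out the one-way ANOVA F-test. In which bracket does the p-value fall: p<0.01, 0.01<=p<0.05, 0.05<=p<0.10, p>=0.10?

Group means [36.14, 47.36, 37.08, 51.60], grand mean 42.200
SSB = Σnᵢ(x̄ᵢ−x̄)² = 1306.081; SSW = ΣΣ(x−x̄ᵢ)² = 875.519
MSB = 1306.081/3 = 435.3602; MSW = 875.519/31 = 28.2426
F = MSB/MSW = 15.4150
df = (3, 31)
p-value (upper-tail) = 0.00000
→ bracket: p<0.01

p-value bracket: p<0.01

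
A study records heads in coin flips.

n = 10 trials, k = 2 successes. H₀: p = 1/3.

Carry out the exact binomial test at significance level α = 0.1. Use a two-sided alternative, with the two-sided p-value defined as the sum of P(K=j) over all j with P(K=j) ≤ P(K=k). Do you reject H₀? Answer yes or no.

reject H₀: no

Exact binomial: n=10, k=2, p₀=1/3=0.3333
P(X=j) = C(n,j)·p₀^j·(1−p₀)^(n−j); p = Σ P(X=j) over j with P(X=j) ≤ P(X=2)
p-value (two-sided) = 0.51227
At α=0.1: p ≥ α → fail to reject H₀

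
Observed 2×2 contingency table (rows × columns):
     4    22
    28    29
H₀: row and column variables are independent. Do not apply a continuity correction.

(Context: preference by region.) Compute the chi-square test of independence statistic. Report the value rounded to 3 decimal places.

Row totals [26, 57], col totals [32, 51], n=83
χ² = (4−10.02)²/10.02 + (22−15.98)²/15.98 + (28−21.98)²/21.98 + (29−35.02)²/35.02 = 8.5793
df = 1

test statistic = 8.579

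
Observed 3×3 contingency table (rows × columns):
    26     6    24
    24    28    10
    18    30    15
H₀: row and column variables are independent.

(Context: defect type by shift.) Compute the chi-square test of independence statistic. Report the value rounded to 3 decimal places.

Row totals [56, 62, 63], col totals [68, 64, 49], n=181
χ² = (26−21.04)²/21.04 + (6−19.80)²/19.80 + (24−15.16)²/15.16 + (24−23.29)²/23.29 + (28−21.92)²/21.92 + (10−16.78)²/16.78 + (18−23.67)²/23.67 + (30−22.28)²/22.28 + (15−17.06)²/17.06 = 24.6754
df = 4

test statistic = 24.675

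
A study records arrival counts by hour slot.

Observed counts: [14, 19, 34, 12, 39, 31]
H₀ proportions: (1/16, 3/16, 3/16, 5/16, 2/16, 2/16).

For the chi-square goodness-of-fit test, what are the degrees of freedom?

degrees of freedom = 5

df = k − 1 = 6 − 1 = 5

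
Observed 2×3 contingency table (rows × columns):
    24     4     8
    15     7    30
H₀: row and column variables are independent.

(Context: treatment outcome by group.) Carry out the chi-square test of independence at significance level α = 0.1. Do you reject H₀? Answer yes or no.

Row totals [36, 52], col totals [39, 11, 38], n=88
χ² = (24−15.95)²/15.95 + (4−4.50)²/4.50 + (8−15.55)²/15.55 + (15−23.05)²/23.05 + (7−6.50)²/6.50 + (30−22.45)²/22.45 = 13.1578
df = 2
p-value (upper-tail) = 0.00139
At α=0.1: p < α → reject H₀

reject H₀: yes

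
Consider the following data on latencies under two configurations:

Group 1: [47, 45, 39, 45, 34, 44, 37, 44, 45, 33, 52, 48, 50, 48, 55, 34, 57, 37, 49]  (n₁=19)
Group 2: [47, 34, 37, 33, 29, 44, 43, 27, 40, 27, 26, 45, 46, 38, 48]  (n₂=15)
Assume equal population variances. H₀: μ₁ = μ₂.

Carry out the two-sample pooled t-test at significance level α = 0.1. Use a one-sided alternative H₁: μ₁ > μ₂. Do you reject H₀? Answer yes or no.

reject H₀: yes

x̄₁=44.368, s₁=7.073, n₁=19
x̄₂=37.600, s₂=7.863, n₂=15
s_p² = [18·7.073² + 14·7.863²]/32 = 55.1882
SE = √(s_p²·(1/19+1/15)) = 2.5659
t = (44.368−37.600)/2.5659 = 2.6378
df = 32
p-value (one-sided, H₁ greater) = 0.00639
At α=0.1: p < α → reject H₀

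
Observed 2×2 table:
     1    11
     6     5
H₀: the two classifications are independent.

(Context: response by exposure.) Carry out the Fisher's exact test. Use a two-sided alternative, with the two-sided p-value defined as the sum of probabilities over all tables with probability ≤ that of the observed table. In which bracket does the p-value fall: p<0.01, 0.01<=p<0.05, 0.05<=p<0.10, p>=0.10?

Margins: r₁=12, r₂=11, c₁=7, c₂=16, n=23
p_obs = C(12,1)·C(11,6)/C(23,7); sum pmf over tables with pmf ≤ p_obs
p-value (two-sided) = 0.02719
→ bracket: 0.01<=p<0.05

p-value bracket: 0.01<=p<0.05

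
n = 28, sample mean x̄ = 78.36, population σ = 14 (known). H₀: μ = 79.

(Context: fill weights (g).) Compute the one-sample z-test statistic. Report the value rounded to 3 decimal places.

SE = σ/√n = 14/√28 = 2.6458
z = (x̄−μ₀)/SE = (78.36−79)/2.6458 = -0.2419

test statistic = -0.242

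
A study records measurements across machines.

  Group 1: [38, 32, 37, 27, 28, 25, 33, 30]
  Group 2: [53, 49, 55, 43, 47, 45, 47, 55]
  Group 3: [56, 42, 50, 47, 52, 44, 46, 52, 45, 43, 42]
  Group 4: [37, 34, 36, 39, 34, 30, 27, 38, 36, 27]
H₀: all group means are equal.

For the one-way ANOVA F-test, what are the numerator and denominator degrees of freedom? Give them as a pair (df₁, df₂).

k = 4 groups, N = 37 total
df = (k−1, N−k) = (4−1, 37−4) = (3, 33)

degrees of freedom = [3, 33]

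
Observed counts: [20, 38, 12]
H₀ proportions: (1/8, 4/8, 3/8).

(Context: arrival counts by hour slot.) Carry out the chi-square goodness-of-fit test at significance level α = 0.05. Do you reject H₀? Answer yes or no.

reject H₀: yes

n = 70; E_i = n·p_i = [8.75, 35.00, 26.25]
χ² = (20−8.75)²/8.75 + (38−35.00)²/35.00 + (12−26.25)²/26.25 = 22.4571
df = 2
p-value (upper-tail) = 0.00001
At α=0.05: p < α → reject H₀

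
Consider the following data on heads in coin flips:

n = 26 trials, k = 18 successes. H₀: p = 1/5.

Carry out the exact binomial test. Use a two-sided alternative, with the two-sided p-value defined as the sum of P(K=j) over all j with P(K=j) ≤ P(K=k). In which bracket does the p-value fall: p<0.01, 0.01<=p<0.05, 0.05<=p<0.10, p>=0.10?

Exact binomial: n=26, k=18, p₀=1/5=0.2000
P(X=j) = C(n,j)·p₀^j·(1−p₀)^(n−j); p = Σ P(X=j) over j with P(X=j) ≤ P(X=18)
p-value (two-sided) = 0.00000
→ bracket: p<0.01

p-value bracket: p<0.01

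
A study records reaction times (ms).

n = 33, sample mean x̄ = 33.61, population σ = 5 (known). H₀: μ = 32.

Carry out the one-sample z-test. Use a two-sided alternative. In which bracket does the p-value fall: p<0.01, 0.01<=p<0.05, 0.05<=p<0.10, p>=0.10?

SE = σ/√n = 5/√33 = 0.8704
z = (x̄−μ₀)/SE = (33.61−32)/0.8704 = 1.8497
p-value (two-sided) = 0.06435
→ bracket: 0.05<=p<0.10

p-value bracket: 0.05<=p<0.10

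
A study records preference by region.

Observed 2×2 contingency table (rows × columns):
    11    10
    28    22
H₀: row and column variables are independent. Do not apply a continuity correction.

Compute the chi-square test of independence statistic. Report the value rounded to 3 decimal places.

test statistic = 0.078

Row totals [21, 50], col totals [39, 32], n=71
χ² = (11−11.54)²/11.54 + (10−9.46)²/9.46 + (28−27.46)²/27.46 + (22−22.54)²/22.54 = 0.0782
df = 1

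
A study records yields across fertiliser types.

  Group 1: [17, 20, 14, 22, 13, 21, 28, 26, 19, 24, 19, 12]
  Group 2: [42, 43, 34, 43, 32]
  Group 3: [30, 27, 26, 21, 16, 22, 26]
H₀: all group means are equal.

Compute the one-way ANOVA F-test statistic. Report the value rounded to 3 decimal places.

Group means [19.58, 38.80, 24.00], grand mean 24.875
SSB = Σnᵢ(x̄ᵢ−x̄)² = 1310.908; SSW = ΣΣ(x−x̄ᵢ)² = 523.717
MSB = 1310.908/2 = 655.4542; MSW = 523.717/21 = 24.9389
F = MSB/MSW = 26.2824
df = (2, 21)

test statistic = 26.282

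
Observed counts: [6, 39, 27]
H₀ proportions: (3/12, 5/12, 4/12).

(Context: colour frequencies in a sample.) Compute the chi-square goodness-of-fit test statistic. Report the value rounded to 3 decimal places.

test statistic = 11.075

n = 72; E_i = n·p_i = [18.00, 30.00, 24.00]
χ² = (6−18.00)²/18.00 + (39−30.00)²/30.00 + (27−24.00)²/24.00 = 11.0750
df = 2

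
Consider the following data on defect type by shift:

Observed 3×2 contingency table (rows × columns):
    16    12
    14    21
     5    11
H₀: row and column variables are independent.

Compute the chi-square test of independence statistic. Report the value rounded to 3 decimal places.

test statistic = 3.238

Row totals [28, 35, 16], col totals [35, 44], n=79
χ² = (16−12.41)²/12.41 + (12−15.59)²/15.59 + (14−15.51)²/15.51 + (21−19.49)²/19.49 + (5−7.09)²/7.09 + (11−8.91)²/8.91 = 3.2381
df = 2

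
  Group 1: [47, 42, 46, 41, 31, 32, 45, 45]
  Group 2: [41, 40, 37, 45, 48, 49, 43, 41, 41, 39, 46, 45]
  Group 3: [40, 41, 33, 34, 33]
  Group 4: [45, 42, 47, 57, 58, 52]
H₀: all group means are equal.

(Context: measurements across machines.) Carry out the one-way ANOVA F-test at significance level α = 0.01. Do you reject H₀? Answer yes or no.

Group means [41.12, 42.92, 36.20, 50.17], grand mean 42.774
SSB = Σnᵢ(x̄ᵢ−x̄)² = 565.994; SSW = ΣΣ(x−x̄ᵢ)² = 703.425
MSB = 565.994/3 = 188.6648; MSW = 703.425/27 = 26.0528
F = MSB/MSW = 7.2416
df = (3, 27)
p-value (upper-tail) = 0.00102
At α=0.01: p < α → reject H₀

reject H₀: yes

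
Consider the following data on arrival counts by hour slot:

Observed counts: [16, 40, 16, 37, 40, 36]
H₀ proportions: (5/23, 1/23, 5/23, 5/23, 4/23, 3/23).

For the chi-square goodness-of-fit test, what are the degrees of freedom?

degrees of freedom = 5

df = k − 1 = 6 − 1 = 5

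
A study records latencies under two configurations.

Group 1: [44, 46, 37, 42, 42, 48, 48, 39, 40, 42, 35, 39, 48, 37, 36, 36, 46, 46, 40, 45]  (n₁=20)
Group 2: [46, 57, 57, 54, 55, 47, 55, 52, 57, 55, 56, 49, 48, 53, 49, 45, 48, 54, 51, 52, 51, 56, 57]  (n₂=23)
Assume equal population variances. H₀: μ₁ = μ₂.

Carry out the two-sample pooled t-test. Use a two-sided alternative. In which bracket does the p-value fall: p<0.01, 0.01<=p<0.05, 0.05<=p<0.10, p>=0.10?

p-value bracket: p<0.01

x̄₁=41.800, s₁=4.384, n₁=20
x̄₂=52.348, s₂=3.857, n₂=23
s_p² = [19·4.384² + 22·3.857²]/41 = 16.8882
SE = √(s_p²·(1/20+1/23)) = 1.2565
t = (41.800−52.348)/1.2565 = -8.3949
df = 41
p-value (two-sided) = 0.00000
→ bracket: p<0.01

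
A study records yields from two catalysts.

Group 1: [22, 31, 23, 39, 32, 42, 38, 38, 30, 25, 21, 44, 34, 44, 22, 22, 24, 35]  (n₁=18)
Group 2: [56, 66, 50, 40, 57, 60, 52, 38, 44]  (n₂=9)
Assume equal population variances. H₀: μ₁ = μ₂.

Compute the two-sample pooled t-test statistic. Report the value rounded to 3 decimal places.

test statistic = -5.706

x̄₁=31.444, s₁=8.176, n₁=18
x̄₂=51.444, s₂=9.396, n₂=9
s_p² = [17·8.176² + 8·9.396²]/25 = 73.7067
SE = √(s_p²·(1/18+1/9)) = 3.5049
t = (31.444−51.444)/3.5049 = -5.7063
df = 25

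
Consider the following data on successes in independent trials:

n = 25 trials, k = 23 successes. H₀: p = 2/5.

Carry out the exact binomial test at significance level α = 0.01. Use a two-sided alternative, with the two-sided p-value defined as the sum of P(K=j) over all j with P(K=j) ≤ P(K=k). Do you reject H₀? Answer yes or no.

reject H₀: yes

Exact binomial: n=25, k=23, p₀=2/5=0.4000
P(X=j) = C(n,j)·p₀^j·(1−p₀)^(n−j); p = Σ P(X=j) over j with P(X=j) ≤ P(X=23)
p-value (two-sided) = 0.00000
At α=0.01: p < α → reject H₀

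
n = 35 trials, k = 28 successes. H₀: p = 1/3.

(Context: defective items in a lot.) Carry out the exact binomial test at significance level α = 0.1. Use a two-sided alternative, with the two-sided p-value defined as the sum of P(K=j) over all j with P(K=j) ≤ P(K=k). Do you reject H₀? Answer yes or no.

Exact binomial: n=35, k=28, p₀=1/3=0.3333
P(X=j) = C(n,j)·p₀^j·(1−p₀)^(n−j); p = Σ P(X=j) over j with P(X=j) ≤ P(X=28)
p-value (two-sided) = 0.00000
At α=0.1: p < α → reject H₀

reject H₀: yes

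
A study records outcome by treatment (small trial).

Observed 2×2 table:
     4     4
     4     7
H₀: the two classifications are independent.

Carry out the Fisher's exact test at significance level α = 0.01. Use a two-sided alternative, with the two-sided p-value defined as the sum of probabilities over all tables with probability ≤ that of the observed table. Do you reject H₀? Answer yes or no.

reject H₀: no

Margins: r₁=8, r₂=11, c₁=8, c₂=11, n=19
p_obs = C(8,4)·C(11,4)/C(19,8); sum pmf over tables with pmf ≤ p_obs
p-value (two-sided) = 0.65770
At α=0.01: p ≥ α → fail to reject H₀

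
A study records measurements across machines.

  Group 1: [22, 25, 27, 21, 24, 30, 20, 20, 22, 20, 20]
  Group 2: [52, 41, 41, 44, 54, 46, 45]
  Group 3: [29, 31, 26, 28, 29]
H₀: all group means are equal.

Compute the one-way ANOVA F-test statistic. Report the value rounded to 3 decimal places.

test statistic = 84.722

Group means [22.82, 46.14, 28.60], grand mean 31.174
SSB = Σnᵢ(x̄ᵢ−x̄)² = 2369.611; SSW = ΣΣ(x−x̄ᵢ)² = 279.694
MSB = 2369.611/2 = 1184.8054; MSW = 279.694/20 = 13.9847
F = MSB/MSW = 84.7217
df = (2, 20)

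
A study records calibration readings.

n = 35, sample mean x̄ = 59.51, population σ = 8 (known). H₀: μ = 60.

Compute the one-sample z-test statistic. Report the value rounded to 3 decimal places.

test statistic = -0.362

SE = σ/√n = 8/√35 = 1.3522
z = (x̄−μ₀)/SE = (59.51−60)/1.3522 = -0.3624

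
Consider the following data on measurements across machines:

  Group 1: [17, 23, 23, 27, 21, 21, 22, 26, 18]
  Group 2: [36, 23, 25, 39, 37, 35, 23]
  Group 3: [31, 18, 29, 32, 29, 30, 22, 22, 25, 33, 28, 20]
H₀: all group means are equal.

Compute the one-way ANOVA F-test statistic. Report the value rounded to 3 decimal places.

Group means [22.00, 31.14, 26.58], grand mean 26.250
SSB = Σnᵢ(x̄ᵢ−x̄)² = 331.476; SSW = ΣΣ(x−x̄ᵢ)² = 667.774
MSB = 331.476/2 = 165.7381; MSW = 667.774/25 = 26.7110
F = MSB/MSW = 6.2049
df = (2, 25)

test statistic = 6.205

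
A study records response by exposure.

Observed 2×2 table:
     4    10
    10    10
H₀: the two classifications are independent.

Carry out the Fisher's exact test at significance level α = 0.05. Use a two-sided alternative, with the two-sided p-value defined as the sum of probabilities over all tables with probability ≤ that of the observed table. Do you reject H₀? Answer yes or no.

reject H₀: no

Margins: r₁=14, r₂=20, c₁=14, c₂=20, n=34
p_obs = C(14,4)·C(20,10)/C(34,14); sum pmf over tables with pmf ≤ p_obs
p-value (two-sided) = 0.29554
At α=0.05: p ≥ α → fail to reject H₀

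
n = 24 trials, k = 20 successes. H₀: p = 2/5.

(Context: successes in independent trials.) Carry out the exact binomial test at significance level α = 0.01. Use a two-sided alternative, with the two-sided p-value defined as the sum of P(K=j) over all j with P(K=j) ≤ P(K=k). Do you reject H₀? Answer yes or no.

Exact binomial: n=24, k=20, p₀=2/5=0.4000
P(X=j) = C(n,j)·p₀^j·(1−p₀)^(n−j); p = Σ P(X=j) over j with P(X=j) ≤ P(X=20)
p-value (two-sided) = 0.00002
At α=0.01: p < α → reject H₀

reject H₀: yes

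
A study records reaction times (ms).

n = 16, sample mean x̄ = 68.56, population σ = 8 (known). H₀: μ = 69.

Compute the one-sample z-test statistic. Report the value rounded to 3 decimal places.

test statistic = -0.220

SE = σ/√n = 8/√16 = 2.0000
z = (x̄−μ₀)/SE = (68.56−69)/2.0000 = -0.2200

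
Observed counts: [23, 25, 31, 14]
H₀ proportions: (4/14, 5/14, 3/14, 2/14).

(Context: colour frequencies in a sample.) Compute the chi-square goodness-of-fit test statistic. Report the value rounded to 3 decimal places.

n = 93; E_i = n·p_i = [26.57, 33.21, 19.93, 13.29]
χ² = (23−26.57)²/26.57 + (25−33.21)²/33.21 + (31−19.93)²/19.93 + (14−13.29)²/13.29 = 8.7007
df = 3

test statistic = 8.701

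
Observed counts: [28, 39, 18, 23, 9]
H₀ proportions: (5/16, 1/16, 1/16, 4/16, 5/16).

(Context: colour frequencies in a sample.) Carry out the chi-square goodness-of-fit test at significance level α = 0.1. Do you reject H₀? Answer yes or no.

n = 117; E_i = n·p_i = [36.56, 7.31, 7.31, 29.25, 36.56]
χ² = (28−36.56)²/36.56 + (39−7.31)²/7.31 + (18−7.31)²/7.31 + (23−29.25)²/29.25 + (9−36.56)²/36.56 = 177.0513
df = 4
p-value (upper-tail) = 0.00000
At α=0.1: p < α → reject H₀

reject H₀: yes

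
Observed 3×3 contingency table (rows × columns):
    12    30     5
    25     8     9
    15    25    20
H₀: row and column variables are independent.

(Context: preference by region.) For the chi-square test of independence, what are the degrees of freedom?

df = (r−1)(c−1) = (3−1)·(3−1) = 4

degrees of freedom = 4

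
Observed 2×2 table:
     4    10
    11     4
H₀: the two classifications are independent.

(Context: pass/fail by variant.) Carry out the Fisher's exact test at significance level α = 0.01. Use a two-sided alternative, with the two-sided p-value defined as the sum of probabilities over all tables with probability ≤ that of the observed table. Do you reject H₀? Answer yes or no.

reject H₀: no

Margins: r₁=14, r₂=15, c₁=15, c₂=14, n=29
p_obs = C(14,4)·C(15,11)/C(29,15); sum pmf over tables with pmf ≤ p_obs
p-value (two-sided) = 0.02684
At α=0.01: p ≥ α → fail to reject H₀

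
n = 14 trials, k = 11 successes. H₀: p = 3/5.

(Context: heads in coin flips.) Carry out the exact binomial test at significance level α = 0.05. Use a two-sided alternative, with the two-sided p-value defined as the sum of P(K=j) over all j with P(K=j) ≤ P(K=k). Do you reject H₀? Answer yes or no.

reject H₀: no

Exact binomial: n=14, k=11, p₀=3/5=0.6000
P(X=j) = C(n,j)·p₀^j·(1−p₀)^(n−j); p = Σ P(X=j) over j with P(X=j) ≤ P(X=11)
p-value (two-sided) = 0.18263
At α=0.05: p ≥ α → fail to reject H₀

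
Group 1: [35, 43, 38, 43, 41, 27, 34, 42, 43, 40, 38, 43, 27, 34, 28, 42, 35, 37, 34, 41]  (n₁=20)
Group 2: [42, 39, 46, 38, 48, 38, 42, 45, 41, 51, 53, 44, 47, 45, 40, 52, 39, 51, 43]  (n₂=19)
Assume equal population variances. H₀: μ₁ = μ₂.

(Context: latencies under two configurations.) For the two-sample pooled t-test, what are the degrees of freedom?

degrees of freedom = 37

df = n₁ + n₂ − 2 = 20 + 19 − 2 = 37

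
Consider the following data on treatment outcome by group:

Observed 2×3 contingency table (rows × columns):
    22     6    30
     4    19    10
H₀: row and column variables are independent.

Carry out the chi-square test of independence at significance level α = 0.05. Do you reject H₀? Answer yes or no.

reject H₀: yes

Row totals [58, 33], col totals [26, 25, 40], n=91
χ² = (22−16.57)²/16.57 + (6−15.93)²/15.93 + (30−25.49)²/25.49 + (4−9.43)²/9.43 + (19−9.07)²/9.07 + (10−14.51)²/14.51 = 24.1782
df = 2
p-value (upper-tail) = 0.00001
At α=0.05: p < α → reject H₀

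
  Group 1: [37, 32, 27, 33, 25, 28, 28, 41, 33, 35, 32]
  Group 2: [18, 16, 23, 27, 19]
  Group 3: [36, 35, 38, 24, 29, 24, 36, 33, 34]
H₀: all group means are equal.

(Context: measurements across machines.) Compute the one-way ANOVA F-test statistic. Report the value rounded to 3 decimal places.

test statistic = 11.022

Group means [31.91, 20.60, 32.11], grand mean 29.720
SSB = Σnᵢ(x̄ᵢ−x̄)² = 520.042; SSW = ΣΣ(x−x̄ᵢ)² = 518.998
MSB = 520.042/2 = 260.0210; MSW = 518.998/22 = 23.5908
F = MSB/MSW = 11.0221
df = (2, 22)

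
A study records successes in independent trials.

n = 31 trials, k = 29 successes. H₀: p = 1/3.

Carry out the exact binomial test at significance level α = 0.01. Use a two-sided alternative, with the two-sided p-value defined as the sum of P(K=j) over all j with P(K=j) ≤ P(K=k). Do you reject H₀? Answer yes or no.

Exact binomial: n=31, k=29, p₀=1/3=0.3333
P(X=j) = C(n,j)·p₀^j·(1−p₀)^(n−j); p = Σ P(X=j) over j with P(X=j) ≤ P(X=29)
p-value (two-sided) = 0.00000
At α=0.01: p < α → reject H₀

reject H₀: yes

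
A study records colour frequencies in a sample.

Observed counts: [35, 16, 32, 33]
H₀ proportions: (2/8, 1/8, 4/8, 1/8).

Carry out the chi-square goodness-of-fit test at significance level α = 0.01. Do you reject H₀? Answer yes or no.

reject H₀: yes

n = 116; E_i = n·p_i = [29.00, 14.50, 58.00, 14.50]
χ² = (35−29.00)²/29.00 + (16−14.50)²/14.50 + (32−58.00)²/58.00 + (33−14.50)²/14.50 = 36.6552
df = 3
p-value (upper-tail) = 0.00000
At α=0.01: p < α → reject H₀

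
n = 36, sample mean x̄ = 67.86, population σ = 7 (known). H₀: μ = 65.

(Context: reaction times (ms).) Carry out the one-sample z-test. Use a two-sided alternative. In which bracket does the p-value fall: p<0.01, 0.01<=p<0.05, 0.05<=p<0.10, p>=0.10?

SE = σ/√n = 7/√36 = 1.1667
z = (x̄−μ₀)/SE = (67.86−65)/1.1667 = 2.4514
p-value (two-sided) = 0.01423
→ bracket: 0.01<=p<0.05

p-value bracket: 0.01<=p<0.05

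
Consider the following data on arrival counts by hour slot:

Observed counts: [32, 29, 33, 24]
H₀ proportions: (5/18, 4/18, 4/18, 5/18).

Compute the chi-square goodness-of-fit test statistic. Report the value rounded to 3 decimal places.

n = 118; E_i = n·p_i = [32.78, 26.22, 26.22, 32.78]
χ² = (32−32.78)²/32.78 + (29−26.22)²/26.22 + (33−26.22)²/26.22 + (24−32.78)²/32.78 = 4.4153
df = 3

test statistic = 4.415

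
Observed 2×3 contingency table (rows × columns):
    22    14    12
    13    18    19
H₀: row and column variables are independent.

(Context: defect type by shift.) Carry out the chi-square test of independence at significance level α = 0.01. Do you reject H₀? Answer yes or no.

reject H₀: no

Row totals [48, 50], col totals [35, 32, 31], n=98
χ² = (22−17.14)²/17.14 + (14−15.67)²/15.67 + (12−15.18)²/15.18 + (13−17.86)²/17.86 + (18−16.33)²/16.33 + (19−15.82)²/15.82 = 4.3559
df = 2
p-value (upper-tail) = 0.11327
At α=0.01: p ≥ α → fail to reject H₀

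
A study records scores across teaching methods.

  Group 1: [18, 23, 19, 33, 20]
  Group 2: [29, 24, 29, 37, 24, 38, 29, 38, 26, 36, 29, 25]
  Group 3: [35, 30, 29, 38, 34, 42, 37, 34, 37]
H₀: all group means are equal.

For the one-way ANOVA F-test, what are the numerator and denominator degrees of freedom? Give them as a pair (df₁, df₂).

degrees of freedom = [2, 23]

k = 3 groups, N = 26 total
df = (k−1, N−k) = (3−1, 26−3) = (2, 23)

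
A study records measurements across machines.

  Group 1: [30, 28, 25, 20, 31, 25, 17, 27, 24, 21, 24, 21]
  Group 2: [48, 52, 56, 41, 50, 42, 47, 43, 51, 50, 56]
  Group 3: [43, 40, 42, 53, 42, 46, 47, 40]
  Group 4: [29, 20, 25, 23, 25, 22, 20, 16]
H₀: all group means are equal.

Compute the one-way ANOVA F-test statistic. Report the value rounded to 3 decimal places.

test statistic = 88.378

Group means [24.42, 48.73, 44.12, 22.50], grand mean 34.923
SSB = Σnᵢ(x̄ᵢ−x̄)² = 5332.796; SSW = ΣΣ(x−x̄ᵢ)² = 703.973
MSB = 5332.796/3 = 1777.5986; MSW = 703.973/35 = 20.1135
F = MSB/MSW = 88.3783
df = (3, 35)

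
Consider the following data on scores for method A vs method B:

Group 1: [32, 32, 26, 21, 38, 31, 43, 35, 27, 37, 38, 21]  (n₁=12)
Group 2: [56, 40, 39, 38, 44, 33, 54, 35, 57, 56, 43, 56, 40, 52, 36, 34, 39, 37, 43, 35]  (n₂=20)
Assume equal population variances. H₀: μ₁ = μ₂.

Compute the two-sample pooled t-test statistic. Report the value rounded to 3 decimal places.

x̄₁=31.750, s₁=6.943, n₁=12
x̄₂=43.350, s₂=8.499, n₂=20
s_p² = [11·6.943² + 19·8.499²]/30 = 63.4267
SE = √(s_p²·(1/12+1/20)) = 2.9081
t = (31.750−43.350)/2.9081 = -3.9889
df = 30

test statistic = -3.989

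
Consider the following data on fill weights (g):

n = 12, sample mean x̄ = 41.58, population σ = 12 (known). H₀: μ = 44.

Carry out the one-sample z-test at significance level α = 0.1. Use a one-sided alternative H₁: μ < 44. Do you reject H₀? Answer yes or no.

reject H₀: no

SE = σ/√n = 12/√12 = 3.4641
z = (x̄−μ₀)/SE = (41.58−44)/3.4641 = -0.6986
p-value (one-sided, H₁ less) = 0.24240
At α=0.1: p ≥ α → fail to reject H₀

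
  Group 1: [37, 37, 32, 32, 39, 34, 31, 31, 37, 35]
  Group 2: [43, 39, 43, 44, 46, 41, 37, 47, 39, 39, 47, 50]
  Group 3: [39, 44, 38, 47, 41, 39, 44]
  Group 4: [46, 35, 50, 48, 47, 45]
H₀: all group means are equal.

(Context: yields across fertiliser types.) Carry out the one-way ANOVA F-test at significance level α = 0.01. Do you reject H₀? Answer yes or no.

Group means [34.50, 42.92, 41.71, 45.17], grand mean 40.657
SSB = Σnᵢ(x̄ᵢ−x̄)² = 570.207; SSW = ΣΣ(x−x̄ᵢ)² = 461.679
MSB = 570.207/3 = 190.0690; MSW = 461.679/31 = 14.8929
F = MSB/MSW = 12.7624
df = (3, 31)
p-value (upper-tail) = 0.00001
At α=0.01: p < α → reject H₀

reject H₀: yes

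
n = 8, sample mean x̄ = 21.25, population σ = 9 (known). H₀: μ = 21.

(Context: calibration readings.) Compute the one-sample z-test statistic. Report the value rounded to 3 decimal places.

test statistic = 0.079

SE = σ/√n = 9/√8 = 3.1820
z = (x̄−μ₀)/SE = (21.25−21)/3.1820 = 0.0786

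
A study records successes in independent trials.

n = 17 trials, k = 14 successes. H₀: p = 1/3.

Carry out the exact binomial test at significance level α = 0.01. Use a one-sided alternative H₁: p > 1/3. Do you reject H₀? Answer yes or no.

reject H₀: yes

Exact binomial: n=17, k=14, p₀=1/3=0.3333
P(X≥14) from Σ C(n,i)·p₀^i·(1−p₀)^(n−i)
p-value (one-sided, H₁ greater) = 0.00005
At α=0.01: p < α → reject H₀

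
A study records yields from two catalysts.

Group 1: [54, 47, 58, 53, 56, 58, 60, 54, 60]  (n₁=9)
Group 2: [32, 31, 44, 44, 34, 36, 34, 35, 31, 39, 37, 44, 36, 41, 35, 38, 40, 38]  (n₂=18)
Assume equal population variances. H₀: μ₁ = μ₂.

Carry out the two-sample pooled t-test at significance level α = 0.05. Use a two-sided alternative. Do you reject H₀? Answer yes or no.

x̄₁=55.556, s₁=4.126, n₁=9
x̄₂=37.167, s₂=4.218, n₂=18
s_p² = [8·4.126² + 17·4.218²]/25 = 17.5489
SE = √(s_p²·(1/9+1/18)) = 1.7102
t = (55.556−37.167)/1.7102 = 10.7524
df = 25
p-value (two-sided) = 0.00000
At α=0.05: p < α → reject H₀

reject H₀: yes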